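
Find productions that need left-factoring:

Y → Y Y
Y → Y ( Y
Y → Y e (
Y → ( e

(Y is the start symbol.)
Yes, Y has productions with common prefix 'Y'

Left-factoring is needed when two productions for the same non-terminal
share a common prefix on the right-hand side.

Productions for Y:
  Y → Y Y
  Y → Y ( Y
  Y → Y e (
  Y → ( e

Found common prefix 'Y' in productions for Y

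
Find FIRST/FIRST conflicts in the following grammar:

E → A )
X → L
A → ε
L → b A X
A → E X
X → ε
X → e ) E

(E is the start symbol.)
No FIRST/FIRST conflicts.

A FIRST/FIRST conflict occurs when two productions N → α and N → β for the same non-terminal have FIRST(α) ∩ FIRST(β) ≠ ∅ (with ε ∈ FIRST of a nullable right-hand side, so two nullable alternatives also conflict).

FIRST sets of the non-terminals at (or reachable through a nullable prefix from) the front of some alternative:
  FIRST(L) = { 'b' }
  FIRST(E) = { ')' }

Productions for X:
  X → L: FIRST = { 'b' }
  X → ε: FIRST = { ε }
  X → e ) E: FIRST = { 'e' }
Productions for A:
  A → ε: FIRST = { ε }
  A → E X: FIRST = { ')' }
E, L have only one production, so no FIRST/FIRST conflict is possible there.

All alternatives of each non-terminal have pairwise disjoint FIRST sets.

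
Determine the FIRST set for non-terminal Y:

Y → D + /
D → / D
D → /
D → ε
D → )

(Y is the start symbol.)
{ ')', '+', '/' }

To compute FIRST(Y), examine every production with Y on the left-hand side, reading each right-hand side left to right until a non-nullable symbol is reached.

FIRST sets of the other non-terminals involved (by the same procedure, iterated to a fixed point):
  FIRST(D) = { ')', '/', ε }

From Y → D + /:
  - D is a non-terminal: add FIRST(D) \ {ε} = { ')', '/' }
    D is nullable, so continue to the next symbol
  - '+' is a terminal: add '+' and stop

Collecting: FIRST(Y) = { ')', '+', '/' }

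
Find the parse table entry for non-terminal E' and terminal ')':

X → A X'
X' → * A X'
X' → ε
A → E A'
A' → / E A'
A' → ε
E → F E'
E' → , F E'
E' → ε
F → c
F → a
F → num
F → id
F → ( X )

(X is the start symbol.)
E' → ε

To find M[E', ')'], we find productions for E' where ')' is in the predict set (PREDICT(N → α) = (FIRST(α) \ {ε}) ∪ (FOLLOW(N) if α ⇒* ε)).

Relevant sets:
  FOLLOW(E') = { $, ')', '*', '/' }

E' → , F E': PREDICT = { ',' }
E' → ε: PREDICT = { $, ')', '*', '/' }
  ')' is in predict set, so this production goes in M[E', ')']

M[E', ')'] = E' → ε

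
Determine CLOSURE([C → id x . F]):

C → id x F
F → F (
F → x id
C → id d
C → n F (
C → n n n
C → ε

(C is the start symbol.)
{ [C → id x . F], [F → . F (], [F → . x id] }

Start with: [C → id x . F]
  [C → id x . F] has the dot before F: add [F → . F (], [F → . x id]
No further items can be added.

CLOSURE = { [C → id x . F], [F → . F (], [F → . x id] }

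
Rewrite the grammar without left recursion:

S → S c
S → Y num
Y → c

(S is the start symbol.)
S → Y num S'
S' → c S'
S' → ε
Y → c

S is directly left-recursive. The standard transformation for
  A → A α₁ | ... | A α_m | β₁ | ... | β_n
is
  A  → β₁ A' | ... | β_n A'
  A' → α₁ A' | ... | α_m A' | ε

S → Y num becomes S → Y num S'
S → S c becomes S' → c S'
Add S' → ε

Productions for other non-terminals are unchanged:
  Y → c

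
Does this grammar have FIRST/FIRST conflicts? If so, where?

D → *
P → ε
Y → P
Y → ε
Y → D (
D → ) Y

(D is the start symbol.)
Yes. Y → P / Y → ε on { ε }

A FIRST/FIRST conflict occurs when two productions N → α and N → β for the same non-terminal have FIRST(α) ∩ FIRST(β) ≠ ∅ (with ε ∈ FIRST of a nullable right-hand side, so two nullable alternatives also conflict).

FIRST sets of the non-terminals at (or reachable through a nullable prefix from) the front of some alternative:
  FIRST(P) = { ε }
  FIRST(D) = { ')', '*' }

Productions for D:
  D → *: FIRST = { '*' }
  D → ) Y: FIRST = { ')' }
Productions for Y:
  Y → P: FIRST = { ε }
  Y → ε: FIRST = { ε }
  Y → D (: FIRST = { ')', '*' }
P has only one production, so no FIRST/FIRST conflict is possible there.

Conflict for Y: Y → P and Y → ε
  Overlap: { ε }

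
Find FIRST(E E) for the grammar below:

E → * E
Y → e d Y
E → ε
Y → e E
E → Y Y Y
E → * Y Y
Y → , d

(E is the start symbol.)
FIRST sets of the non-terminals involved (from the grammar, by fixed-point iteration):
  FIRST(E) = { '*', ',', 'e', ε }

To compute FIRST(E E), process the symbols left to right:
Symbol E is a non-terminal. Add FIRST(E) \ {ε} = { '*', ',', 'e' }
E is nullable (ε ∈ FIRST(E)), continue to the next symbol.
Symbol E is a non-terminal. Add FIRST(E) \ {ε} = { '*', ',', 'e' }
E is nullable (ε ∈ FIRST(E)), continue to the next symbol.
All symbols are nullable, so ε is in the result.
FIRST(E E) = { '*', ',', 'e', ε }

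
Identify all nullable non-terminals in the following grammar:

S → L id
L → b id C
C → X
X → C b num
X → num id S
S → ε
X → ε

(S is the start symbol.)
A non-terminal is nullable if it can derive ε (the empty string): either it has an ε-production, or it has a production whose right-hand side consists entirely of nullable non-terminals.

ε-productions: S → ε, X → ε
So S, X are immediately nullable.
C → X: every symbol on the right is nullable, so C is nullable too.
No further non-terminal can be added: every production for the remaining non-terminals contains a terminal or a non-nullable non-terminal.
Nullable = { 'C', 'S', 'X' }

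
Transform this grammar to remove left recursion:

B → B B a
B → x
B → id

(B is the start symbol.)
B is directly left-recursive. The standard transformation for
  A → A α₁ | ... | A α_m | β₁ | ... | β_n
is
  A  → β₁ A' | ... | β_n A'
  A' → α₁ A' | ... | α_m A' | ε

B → x becomes B → x B'
B → id becomes B → id B'
B → B B a becomes B' → B a B'
Add B' → ε

Resulting grammar:
B → x B'
B → id B'
B' → B a B'
B' → ε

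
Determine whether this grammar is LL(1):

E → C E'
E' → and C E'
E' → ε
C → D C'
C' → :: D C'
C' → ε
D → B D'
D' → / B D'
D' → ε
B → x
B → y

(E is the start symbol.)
Yes, the grammar is LL(1).

Relevant sets:
  FOLLOW(E') = { $ }
  FOLLOW(C') = { $, 'and' }
  FOLLOW(D') = { $, '::', 'and' }

For E':
  PREDICT(E' → and C E') = { 'and' }
  PREDICT(E' → ε) = { $ }
For C':
  PREDICT(C' → :: D C') = { '::' }
  PREDICT(C' → ε) = { $, 'and' }
For D':
  PREDICT(D' → '/' B D') = { '/' }
  PREDICT(D' → ε) = { $, '::', 'and' }
For B:
  PREDICT(B → x) = { 'x' }
  PREDICT(B → y) = { 'y' }
E, C, D have a single production, so nothing to check there.

All predict sets are disjoint. The grammar IS LL(1).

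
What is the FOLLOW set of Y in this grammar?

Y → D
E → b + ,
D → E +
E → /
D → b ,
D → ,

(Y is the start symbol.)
To compute FOLLOW(Y), find every occurrence of Y on a right-hand side N → α Y β: add FIRST(β) \ {ε}, and if β is empty or nullable also add FOLLOW(N). Iterate to a fixed point.

Y is the start symbol, so $ ∈ FOLLOW(Y).
Y does not occur on any right-hand side.

Taking the union: FOLLOW(Y) = { $ }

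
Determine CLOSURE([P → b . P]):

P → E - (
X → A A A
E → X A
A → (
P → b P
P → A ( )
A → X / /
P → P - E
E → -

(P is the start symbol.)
{ [A → . (], [A → . X / /], [E → . -], [E → . X A], [P → . A ( )], [P → . E - (], [P → . P - E], [P → . b P], [P → b . P], [X → . A A A] }

To compute CLOSURE, for each item [A → α.Bβ] where B is a non-terminal, add [B → .γ] for all productions B → γ; repeat for the newly added items until nothing changes.

Start with: [P → b . P]
  [P → b . P] has the dot before P: add [P → . E - (], [P → . b P], [P → . A ( )], [P → . P - E]
  [P → . E - (] has the dot before E: add [E → . X A], [E → . -]
  [P → . A ( )] has the dot before A: add [A → . (], [A → . X / /]
  [E → . X A] has the dot before X: add [X → . A A A]
No further items can be added.

CLOSURE = { [A → . (], [A → . X / /], [E → . -], [E → . X A], [P → . A ( )], [P → . E - (], [P → . P - E], [P → . b P], [P → b . P], [X → . A A A] }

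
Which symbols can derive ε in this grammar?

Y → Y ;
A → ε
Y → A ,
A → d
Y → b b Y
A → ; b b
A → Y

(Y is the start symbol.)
{ 'A' }

ε-productions: A → ε
So A is immediately nullable.
No further non-terminal can be added: every production for the remaining non-terminals contains a terminal or a non-nullable non-terminal.
Nullable = { 'A' }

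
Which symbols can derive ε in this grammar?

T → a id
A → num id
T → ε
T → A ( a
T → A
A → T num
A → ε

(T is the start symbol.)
A non-terminal is nullable if it can derive ε (the empty string): either it has an ε-production, or it has a production whose right-hand side consists entirely of nullable non-terminals.

ε-productions: T → ε, A → ε
So T, A are immediately nullable.
Every non-terminal is now nullable.
Nullable = { 'A', 'T' }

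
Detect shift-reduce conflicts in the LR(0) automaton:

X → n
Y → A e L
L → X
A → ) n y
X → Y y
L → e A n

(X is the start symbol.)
Augment with X' → X and build the canonical LR(0) collection (I0 = CLOSURE({[X' → . X]}), then GOTO on every symbol after a dot until no new states appear). It has 15 states:
  I0: { [A → . ) n y], [X → . Y y], [X → . n], [X' → . X], [Y → . A e L] }  — shift
  I1: { [A → ) . n y] }  — shift
  I2: { [Y → A . e L] }  — shift
  I3: { [X' → X .] }  — accept
  I4: { [X → Y . y] }  — shift
  I5: { [X → n .] }  — reduce
  I6: { [X → Y y .] }  — reduce
  I7: { [A → . ) n y], [L → . X], [L → . e A n], [X → . Y y], [X → . n], [Y → . A e L], [Y → A e . L] }  — shift
  I8: { [Y → A e L .] }  — reduce
  I9: { [L → X .] }  — reduce
  I10: { [A → . ) n y], [L → e . A n] }  — shift
  I11: { [L → e A . n] }  — shift
  I12: { [L → e A n .] }  — reduce
  I13: { [A → ) n . y] }  — shift
  I14: { [A → ) n y .] }  — reduce

No state contains both a complete item and a shift item.

Answer: No shift-reduce conflicts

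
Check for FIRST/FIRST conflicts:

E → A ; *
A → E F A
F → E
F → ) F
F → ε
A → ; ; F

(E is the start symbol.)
Yes. A → E F A / A → ';' ';' F on { ';' }

A FIRST/FIRST conflict occurs when two productions N → α and N → β for the same non-terminal have FIRST(α) ∩ FIRST(β) ≠ ∅ (with ε ∈ FIRST of a nullable right-hand side, so two nullable alternatives also conflict).

FIRST sets of the non-terminals at (or reachable through a nullable prefix from) the front of some alternative:
  FIRST(E) = { ';' }

Productions for A:
  A → E F A: FIRST = { ';' }
  A → ; ; F: FIRST = { ';' }
Productions for F:
  F → E: FIRST = { ';' }
  F → ) F: FIRST = { ')' }
  F → ε: FIRST = { ε }
E has only one production, so no FIRST/FIRST conflict is possible there.

Conflict for A: A → E F A and A → ; ; F
  Overlap: { ';' }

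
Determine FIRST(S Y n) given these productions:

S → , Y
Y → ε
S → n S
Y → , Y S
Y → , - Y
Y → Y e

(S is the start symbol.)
{ ',', 'n' }

FIRST sets of the non-terminals involved (from the grammar, by fixed-point iteration):
  FIRST(S) = { ',', 'n' }

To compute FIRST(S Y n), process the symbols left to right:
Symbol S is a non-terminal. Add FIRST(S) \ {ε} = { ',', 'n' }
S is not nullable (ε ∉ FIRST(S)), so stop here.
FIRST(S Y n) = { ',', 'n' }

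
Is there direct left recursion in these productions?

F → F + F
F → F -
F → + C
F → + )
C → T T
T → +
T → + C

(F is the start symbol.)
Direct left recursion occurs when N → N α for some non-terminal N (the right-hand side begins with the left-hand side itself).

F → F + F: LEFT RECURSIVE (starts with F)
F → F -: LEFT RECURSIVE (starts with F)
F → + C: starts with '+'
F → + ): starts with '+'
C → T T: starts with T
T → +: starts with '+'
T → + C: starts with '+'

The grammar has direct left recursion on: F.

Answer: Yes, F is left-recursive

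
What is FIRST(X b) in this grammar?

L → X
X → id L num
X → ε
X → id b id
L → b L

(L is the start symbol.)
FIRST sets of the non-terminals involved (from the grammar, by fixed-point iteration):
  FIRST(X) = { 'id', ε }

To compute FIRST(X b), process the symbols left to right:
Symbol X is a non-terminal. Add FIRST(X) \ {ε} = { 'id' }
X is nullable (ε ∈ FIRST(X)), continue to the next symbol.
Symbol b is a terminal. Add 'b' and stop.
FIRST(X b) = { 'b', 'id' }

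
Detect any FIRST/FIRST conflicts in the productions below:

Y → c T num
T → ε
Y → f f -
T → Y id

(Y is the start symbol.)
No FIRST/FIRST conflicts.

A FIRST/FIRST conflict occurs when two productions N → α and N → β for the same non-terminal have FIRST(α) ∩ FIRST(β) ≠ ∅ (with ε ∈ FIRST of a nullable right-hand side, so two nullable alternatives also conflict).

FIRST sets of the non-terminals at (or reachable through a nullable prefix from) the front of some alternative:
  FIRST(Y) = { 'c', 'f' }

Productions for Y:
  Y → c T num: FIRST = { 'c' }
  Y → f f -: FIRST = { 'f' }
Productions for T:
  T → ε: FIRST = { ε }
  T → Y id: FIRST = { 'c', 'f' }

All alternatives of each non-terminal have pairwise disjoint FIRST sets.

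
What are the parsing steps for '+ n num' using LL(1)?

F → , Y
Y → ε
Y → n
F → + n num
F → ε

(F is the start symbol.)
Stack is shown with the top on the left.

Stack      Input      Action
----------------------------
F $        + n num $  output F → + n num
+ n num $  + n num $  match '+'
n num $    n num $    match 'n'
num $      num $      match 'num'
$          $          accept

The string is accepted.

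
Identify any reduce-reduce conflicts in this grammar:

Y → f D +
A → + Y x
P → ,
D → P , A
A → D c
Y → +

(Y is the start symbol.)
Augment with Y' → Y and build the canonical LR(0) collection (I0 = CLOSURE({[Y' → . Y]}), then GOTO on every symbol after a dot until no new states appear). It has 15 states:
  I0: { [Y → . +], [Y → . f D +], [Y' → . Y] }  — shift
  I1: { [Y → + .] }  — reduce
  I2: { [Y' → Y .] }  — accept
  I3: { [D → . P , A], [P → . ,], [Y → f . D +] }  — shift
  I4: { [P → , .] }  — reduce
  I5: { [Y → f D . +] }  — shift
  I6: { [D → P . , A] }  — shift
  I7: { [A → . + Y x], [A → . D c], [D → . P , A], [D → P , . A], [P → . ,] }  — shift
  I8: { [A → + . Y x], [Y → . +], [Y → . f D +] }  — shift
  I9: { [D → P , A .] }  — reduce
  I10: { [A → D . c] }  — shift
  I11: { [A → D c .] }  — reduce
  I12: { [A → + Y . x] }  — shift
  I13: { [A → + Y x .] }  — reduce
  I14: { [Y → f D + .] }  — reduce

No state contains more than one complete item.

Answer: No reduce-reduce conflicts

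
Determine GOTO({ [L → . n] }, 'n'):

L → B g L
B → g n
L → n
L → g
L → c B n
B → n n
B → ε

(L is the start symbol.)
GOTO(I, 'n') = CLOSURE({ [A → αX.β] : [A → α.Xβ] ∈ I, X = 'n' })

Items with dot before 'n', with the dot advanced:
  [L → . n] → [L → n .]
Closure adds nothing (no advanced item has the dot before a non-terminal).

GOTO = { [L → n .] }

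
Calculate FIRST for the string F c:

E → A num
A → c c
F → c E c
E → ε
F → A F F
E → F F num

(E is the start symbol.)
{ 'c' }

FIRST sets of the non-terminals involved (from the grammar, by fixed-point iteration):
  FIRST(F) = { 'c' }

To compute FIRST(F c), process the symbols left to right:
Symbol F is a non-terminal. Add FIRST(F) \ {ε} = { 'c' }
F is not nullable (ε ∉ FIRST(F)), so stop here.
FIRST(F c) = { 'c' }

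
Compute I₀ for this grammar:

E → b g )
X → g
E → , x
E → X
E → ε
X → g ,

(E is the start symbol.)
First, augment the grammar with E' → E
I₀ = CLOSURE({ [E' → . E] }):
  [E' → . E] has the dot before E: add [E → . b g )], [E → . , x], [E → . X], [E → .]
  [E → . X] has the dot before X: add [X → . g], [X → . g ,]
No further items can be added.

I₀ = { [E → . , x], [E → . X], [E → . b g )], [E → .], [E' → . E], [X → . g ,], [X → . g] }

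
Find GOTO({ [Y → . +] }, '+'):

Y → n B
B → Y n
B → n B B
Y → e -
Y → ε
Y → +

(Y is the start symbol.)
{ [Y → + .] }

GOTO(I, '+') = CLOSURE({ [A → αX.β] : [A → α.Xβ] ∈ I, X = '+' })

Items with dot before '+', with the dot advanced:
  [Y → . +] → [Y → + .]
Closure adds nothing (no advanced item has the dot before a non-terminal).

GOTO = { [Y → + .] }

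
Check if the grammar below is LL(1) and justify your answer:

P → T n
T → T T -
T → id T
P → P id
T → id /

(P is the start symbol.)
No. Predict set conflict for P: { 'id' }

A grammar is LL(1) if for each non-terminal N with multiple productions, the predict sets of those productions are pairwise disjoint, where PREDICT(N → α) = (FIRST(α) \ {ε}) ∪ (FOLLOW(N) if α ⇒* ε).

Relevant sets:
  FIRST(T) = { 'id' }
  FIRST(P) = { 'id' }

For P:
  PREDICT(P → T n) = { 'id' }
  PREDICT(P → P id) = { 'id' }
For T:
  PREDICT(T → T T '-') = { 'id' }
  PREDICT(T → id T) = { 'id' }
  PREDICT(T → id '/') = { 'id' }

Conflict found: Predict set conflict for P: { 'id' }
The grammar is NOT LL(1).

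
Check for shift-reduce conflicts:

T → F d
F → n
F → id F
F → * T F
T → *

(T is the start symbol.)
A shift-reduce conflict occurs when an LR(0) state has both:
  - a complete (reduce) item [A → α .] (dot at the end), and
  - a shift item [B → β . c γ] (dot before a terminal).

Augment with T' → T and build the canonical LR(0) collection (I0 = CLOSURE({[T' → . T]}), then GOTO on every symbol after a dot until no new states appear). It has 11 states:
  I0: { [F → . * T F], [F → . id F], [F → . n], [T → . *], [T → . F d], [T' → . T] }  — shift
  I1: { [F → * . T F], [F → . * T F], [F → . id F], [F → . n], [T → * .], [T → . *], [T → . F d] }  — shift, reduce
  I2: { [T → F . d] }  — shift
  I3: { [T' → T .] }  — accept
  I4: { [F → . * T F], [F → . id F], [F → . n], [F → id . F] }  — shift
  I5: { [F → n .] }  — reduce
  I6: { [F → * . T F], [F → . * T F], [F → . id F], [F → . n], [T → . *], [T → . F d] }  — shift
  I7: { [F → id F .] }  — reduce
  I8: { [F → * T . F], [F → . * T F], [F → . id F], [F → . n] }  — shift
  I9: { [F → * T F .] }  — reduce
  I10: { [T → F d .] }  — reduce

I1 contains reduce item [T → * .] and shift items [F → . * T F], [F → . id F], [F → . n], [T → . *] — shift-reduce conflict.

Answer: Yes — I1: [T → * .] vs [F → . * T F]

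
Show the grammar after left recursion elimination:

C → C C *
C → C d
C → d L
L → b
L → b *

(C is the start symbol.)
C → d L C'
C' → C * C'
C' → d C'
C' → ε
L → b
L → b *

C is directly left-recursive. The standard transformation for
  A → A α₁ | ... | A α_m | β₁ | ... | β_n
is
  A  → β₁ A' | ... | β_n A'
  A' → α₁ A' | ... | α_m A' | ε

C → d L becomes C → d L C'
C → C C * becomes C' → C * C'
C → C d becomes C' → d C'
Add C' → ε

Productions for other non-terminals are unchanged:
  L → b
  L → b *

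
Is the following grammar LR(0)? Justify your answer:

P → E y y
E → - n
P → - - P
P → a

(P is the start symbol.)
A grammar is LR(0) if no state in the canonical LR(0) collection has:
  - both a shift item (dot before a terminal) and a complete item (shift-reduce conflict), or
  - two or more complete items (reduce-reduce conflict; the accept item [P' → P .] counts as a complete item here).

Augment with P' → P and build the canonical LR(0) collection (I0 = CLOSURE({[P' → . P]}), then GOTO on every symbol after a dot until no new states appear). It has 10 states:
  I0: { [E → . - n], [P → . - - P], [P → . E y y], [P → . a], [P' → . P] }  — shift
  I1: { [E → - . n], [P → - . - P] }  — shift
  I2: { [P → E . y y] }  — shift
  I3: { [P' → P .] }  — accept
  I4: { [P → a .] }  — reduce
  I5: { [P → E y . y] }  — shift
  I6: { [P → E y y .] }  — reduce
  I7: { [E → . - n], [P → - - . P], [P → . - - P], [P → . E y y], [P → . a] }  — shift
  I8: { [E → - n .] }  — reduce
  I9: { [P → - - P .] }  — reduce

Every state is either a pure shift/goto state or contains exactly one complete item and nothing to shift — no conflicts. The grammar is LR(0).

Answer: Yes, the grammar is LR(0)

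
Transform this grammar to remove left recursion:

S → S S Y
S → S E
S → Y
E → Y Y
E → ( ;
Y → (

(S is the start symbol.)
S → Y S'
S' → S Y S'
S' → E S'
S' → ε
E → Y Y
E → ( ;
Y → (

S is directly left-recursive. The standard transformation for
  A → A α₁ | ... | A α_m | β₁ | ... | β_n
is
  A  → β₁ A' | ... | β_n A'
  A' → α₁ A' | ... | α_m A' | ε

S → Y becomes S → Y S'
S → S S Y becomes S' → S Y S'
S → S E becomes S' → E S'
Add S' → ε

Productions for other non-terminals are unchanged:
  E → Y Y
  E → ( ;
  Y → (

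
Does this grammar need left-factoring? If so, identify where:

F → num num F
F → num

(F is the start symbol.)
Yes, F has productions with common prefix 'num'

Left-factoring is needed when two productions for the same non-terminal
share a common prefix on the right-hand side.

Productions for F:
  F → num num F
  F → num

Found common prefix 'num' in productions for F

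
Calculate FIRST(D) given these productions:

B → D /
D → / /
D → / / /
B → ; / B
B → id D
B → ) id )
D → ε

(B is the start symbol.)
To compute FIRST(D), examine every production with D on the left-hand side, reading each right-hand side left to right until a non-nullable symbol is reached.

From D → / /:
  - '/' is a terminal: add '/' and stop
From D → / / /:
  - '/' is a terminal: add '/' and stop
From D → ε:
  - ε-production, so ε ∈ FIRST(D)

Collecting: FIRST(D) = { '/', ε }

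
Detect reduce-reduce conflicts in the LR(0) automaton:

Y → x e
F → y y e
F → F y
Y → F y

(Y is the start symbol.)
A reduce-reduce conflict occurs when an LR(0) state has two complete items [A → α .] and [B → β .] — both call for a reduction, and with no lookahead the parser cannot choose between them.

Augment with Y' → Y and build the canonical LR(0) collection (I0 = CLOSURE({[Y' → . Y]}), then GOTO on every symbol after a dot until no new states appear). It has 9 states:
  I0: { [F → . F y], [F → . y y e], [Y → . F y], [Y → . x e], [Y' → . Y] }  — shift
  I1: { [F → F . y], [Y → F . y] }  — shift
  I2: { [Y' → Y .] }  — accept
  I3: { [Y → x . e] }  — shift
  I4: { [F → y . y e] }  — shift
  I5: { [F → y y . e] }  — shift
  I6: { [F → y y e .] }  — reduce
  I7: { [Y → x e .] }  — reduce
  I8: { [F → F y .], [Y → F y .] }  — 2 reduces

I8 contains complete items [F → F y .], [Y → F y .] — reduce-reduce conflict.

Answer: Yes — I8: [F → F y .] vs [Y → F y .]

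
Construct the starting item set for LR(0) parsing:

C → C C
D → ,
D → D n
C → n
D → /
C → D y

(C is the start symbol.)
{ [C → . C C], [C → . D y], [C → . n], [C' → . C], [D → . ,], [D → . /], [D → . D n] }

First, augment the grammar with C' → C
I₀ = CLOSURE({ [C' → . C] }):
  [C' → . C] has the dot before C: add [C → . C C], [C → . n], [C → . D y]
  [C → . D y] has the dot before D: add [D → . ,], [D → . D n], [D → . /]
No further items can be added.

I₀ = { [C → . C C], [C → . D y], [C → . n], [C' → . C], [D → . ,], [D → . /], [D → . D n] }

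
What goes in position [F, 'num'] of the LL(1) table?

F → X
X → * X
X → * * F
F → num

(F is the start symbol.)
F → num

To find M[F, 'num'], we find productions for F where 'num' is in the predict set (PREDICT(N → α) = (FIRST(α) \ {ε}) ∪ (FOLLOW(N) if α ⇒* ε)).

Relevant sets:
  FIRST(X) = { '*' }

F → X: PREDICT = { '*' }
F → num: PREDICT = { 'num' }
  'num' is in predict set, so this production goes in M[F, 'num']

M[F, 'num'] = F → num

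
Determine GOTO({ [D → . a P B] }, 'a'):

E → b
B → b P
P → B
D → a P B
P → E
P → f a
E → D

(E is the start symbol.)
{ [B → . b P], [D → . a P B], [D → a . P B], [E → . D], [E → . b], [P → . B], [P → . E], [P → . f a] }

GOTO(I, 'a') = CLOSURE({ [A → αX.β] : [A → α.Xβ] ∈ I, X = 'a' })

Items with dot before 'a', with the dot advanced:
  [D → . a P B] → [D → a . P B]
Closure of the advanced items:
  [D → a . P B] has the dot before P: add [P → . B], [P → . E], [P → . f a]
  [P → . B] has the dot before B: add [B → . b P]
  [P → . E] has the dot before E: add [E → . b], [E → . D]
  [E → . D] has the dot before D: add [D → . a P B]

GOTO = { [B → . b P], [D → . a P B], [D → a . P B], [E → . D], [E → . b], [P → . B], [P → . E], [P → . f a] }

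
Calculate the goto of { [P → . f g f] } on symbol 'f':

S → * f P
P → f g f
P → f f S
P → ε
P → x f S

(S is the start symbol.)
GOTO(I, 'f') = CLOSURE({ [A → αX.β] : [A → α.Xβ] ∈ I, X = 'f' })

Items with dot before 'f', with the dot advanced:
  [P → . f g f] → [P → f . g f]
Closure adds nothing (no advanced item has the dot before a non-terminal).

GOTO = { [P → f . g f] }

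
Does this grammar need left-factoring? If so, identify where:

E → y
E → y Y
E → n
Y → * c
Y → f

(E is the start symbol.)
Yes, E has productions with common prefix 'y'

Left-factoring is needed when two productions for the same non-terminal
share a common prefix on the right-hand side.

Productions for E:
  E → y
  E → y Y
  E → n
Productions for Y:
  Y → * c
  Y → f

Found common prefix 'y' in productions for E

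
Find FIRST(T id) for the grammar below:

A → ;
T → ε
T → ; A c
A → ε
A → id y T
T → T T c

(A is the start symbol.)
FIRST sets of the non-terminals involved (from the grammar, by fixed-point iteration):
  FIRST(T) = { ';', 'c', ε }

To compute FIRST(T id), process the symbols left to right:
Symbol T is a non-terminal. Add FIRST(T) \ {ε} = { ';', 'c' }
T is nullable (ε ∈ FIRST(T)), continue to the next symbol.
Symbol id is a terminal. Add 'id' and stop.
FIRST(T id) = { ';', 'c', 'id' }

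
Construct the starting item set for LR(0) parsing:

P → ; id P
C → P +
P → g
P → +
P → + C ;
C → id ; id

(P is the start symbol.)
{ [P → . + C ;], [P → . +], [P → . ; id P], [P → . g], [P' → . P] }

First, augment the grammar with P' → P
I₀ = CLOSURE({ [P' → . P] }):
  [P' → . P] has the dot before P: add [P → . ; id P], [P → . g], [P → . +], [P → . + C ;]
No further items can be added.

I₀ = { [P → . + C ;], [P → . +], [P → . ; id P], [P → . g], [P' → . P] }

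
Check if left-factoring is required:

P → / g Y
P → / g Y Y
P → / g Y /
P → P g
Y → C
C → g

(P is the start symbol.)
Left-factoring is needed when two productions for the same non-terminal
share a common prefix on the right-hand side.

Productions for P:
  P → / g Y
  P → / g Y Y
  P → / g Y /
  P → P g

Found common prefix '/ g Y' in productions for P

Answer: Yes, P has productions with common prefix '/ g Y'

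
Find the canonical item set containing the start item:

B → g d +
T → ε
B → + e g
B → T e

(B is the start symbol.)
{ [B → . + e g], [B → . T e], [B → . g d +], [B' → . B], [T → .] }

First, augment the grammar with B' → B
I₀ = CLOSURE({ [B' → . B] }):
  [B' → . B] has the dot before B: add [B → . g d +], [B → . + e g], [B → . T e]
  [B → . T e] has the dot before T: add [T → .]
No further items can be added.

I₀ = { [B → . + e g], [B → . T e], [B → . g d +], [B' → . B], [T → .] }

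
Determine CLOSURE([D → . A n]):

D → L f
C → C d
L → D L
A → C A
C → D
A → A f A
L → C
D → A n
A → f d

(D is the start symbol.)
Start with: [D → . A n]
  [D → . A n] has the dot before A: add [A → . C A], [A → . A f A], [A → . f d]
  [A → . C A] has the dot before C: add [C → . C d], [C → . D]
  [C → . D] has the dot before D: add [D → . L f]
  [D → . L f] has the dot before L: add [L → . D L], [L → . C]
No further items can be added.

CLOSURE = { [A → . A f A], [A → . C A], [A → . f d], [C → . C d], [C → . D], [D → . A n], [D → . L f], [L → . C], [L → . D L] }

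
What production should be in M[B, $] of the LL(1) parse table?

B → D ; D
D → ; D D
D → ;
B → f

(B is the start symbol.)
Empty (error entry)

To find M[B, $], we find productions for B where $ is in the predict set (PREDICT(N → α) = (FIRST(α) \ {ε}) ∪ (FOLLOW(N) if α ⇒* ε)).

Relevant sets:
  FIRST(D) = { ';' }

B → D ; D: PREDICT = { ';' }
B → f: PREDICT = { 'f' }

M[B, $] is empty (no production applies)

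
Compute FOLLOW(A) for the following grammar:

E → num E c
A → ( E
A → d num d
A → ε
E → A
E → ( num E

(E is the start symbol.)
To compute FOLLOW(A), find every occurrence of A on a right-hand side N → α A β: add FIRST(β) \ {ε}, and if β is empty or nullable also add FOLLOW(N). Iterate to a fixed point.

In E → A: A is at the end, add FOLLOW(E)

The FOLLOW sets referred to above (computed the same way, to a fixed point):
  FOLLOW(E) = { $, 'c' }

Taking the union: FOLLOW(A) = { $, 'c' }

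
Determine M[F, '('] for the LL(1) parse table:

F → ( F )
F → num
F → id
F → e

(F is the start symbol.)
To find M[F, '('], we find productions for F where '(' is in the predict set (PREDICT(N → α) = (FIRST(α) \ {ε}) ∪ (FOLLOW(N) if α ⇒* ε)).

F → ( F ): PREDICT = { '(' }
  '(' is in predict set, so this production goes in M[F, '(']
F → num: PREDICT = { 'num' }
F → id: PREDICT = { 'id' }
F → e: PREDICT = { 'e' }

M[F, '('] = F → ( F )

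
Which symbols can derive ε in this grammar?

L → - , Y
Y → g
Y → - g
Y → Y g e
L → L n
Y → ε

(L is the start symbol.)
{ 'Y' }

A non-terminal is nullable if it can derive ε (the empty string): either it has an ε-production, or it has a production whose right-hand side consists entirely of nullable non-terminals.

ε-productions: Y → ε
So Y is immediately nullable.
No further non-terminal can be added: every production for the remaining non-terminals contains a terminal or a non-nullable non-terminal.
Nullable = { 'Y' }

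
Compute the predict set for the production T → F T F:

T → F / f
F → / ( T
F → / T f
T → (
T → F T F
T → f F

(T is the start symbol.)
PREDICT(T → F T F) = (FIRST(RHS) \ {ε}) ∪ (FOLLOW(T) if ε ∈ FIRST(RHS), i.e. RHS ⇒* ε)
FIRST(F) = { '/' }
FIRST(F T F) = { '/' }
ε ∉ FIRST(F T F), so FOLLOW(T) is not added.
PREDICT(T → F T F) = { '/' }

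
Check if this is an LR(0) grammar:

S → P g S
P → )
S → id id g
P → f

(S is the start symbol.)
A grammar is LR(0) if no state in the canonical LR(0) collection has:
  - both a shift item (dot before a terminal) and a complete item (shift-reduce conflict), or
  - two or more complete items (reduce-reduce conflict; the accept item [S' → S .] counts as a complete item here).

Augment with S' → S and build the canonical LR(0) collection (I0 = CLOSURE({[S' → . S]}), then GOTO on every symbol after a dot until no new states appear). It has 10 states:
  I0: { [P → . )], [P → . f], [S → . P g S], [S → . id id g], [S' → . S] }  — shift
  I1: { [P → ) .] }  — reduce
  I2: { [S → P . g S] }  — shift
  I3: { [S' → S .] }  — accept
  I4: { [P → f .] }  — reduce
  I5: { [S → id . id g] }  — shift
  I6: { [S → id id . g] }  — shift
  I7: { [S → id id g .] }  — reduce
  I8: { [P → . )], [P → . f], [S → . P g S], [S → . id id g], [S → P g . S] }  — shift
  I9: { [S → P g S .] }  — reduce

Every state is either a pure shift/goto state or contains exactly one complete item and nothing to shift — no conflicts. The grammar is LR(0).

Answer: Yes, the grammar is LR(0)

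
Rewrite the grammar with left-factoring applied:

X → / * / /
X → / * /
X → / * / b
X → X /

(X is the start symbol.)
Left-factoring transforms A → αβ₁ | αβ₂ into A → αA' and A' → β₁ | β₂
(α is the longest common prefix among the alternatives). Repeat until
no nonterminal has two alternatives with a common prefix.

Round 1: X has alternatives sharing prefix '/ * /'. Introduce X': X → / * / X'
  Add: X' → /
  Add: X' → ε
  Add: X' → b

No remaining common prefixes — done.

Resulting grammar:
X → / * / X'
X' → /
X' → ε
X' → b
X → X /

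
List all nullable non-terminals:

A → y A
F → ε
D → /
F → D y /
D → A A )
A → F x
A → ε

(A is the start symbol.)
A non-terminal is nullable if it can derive ε (the empty string): either it has an ε-production, or it has a production whose right-hand side consists entirely of nullable non-terminals.

ε-productions: F → ε, A → ε
So F, A are immediately nullable.
No further non-terminal can be added: every production for the remaining non-terminals contains a terminal or a non-nullable non-terminal.
Nullable = { 'A', 'F' }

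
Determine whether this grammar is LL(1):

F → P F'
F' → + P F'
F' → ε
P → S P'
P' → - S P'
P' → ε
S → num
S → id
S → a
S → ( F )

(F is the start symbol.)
Yes, the grammar is LL(1).

Relevant sets:
  FOLLOW(F') = { $, ')' }
  FOLLOW(P') = { $, ')', '+' }

For F':
  PREDICT(F' → '+' P F') = { '+' }
  PREDICT(F' → ε) = { $, ')' }
For P':
  PREDICT(P' → '-' S P') = { '-' }
  PREDICT(P' → ε) = { $, ')', '+' }
For S:
  PREDICT(S → num) = { 'num' }
  PREDICT(S → id) = { 'id' }
  PREDICT(S → a) = { 'a' }
  PREDICT(S → '(' F ')') = { '(' }
F, P have a single production, so nothing to check there.

All predict sets are disjoint. The grammar IS LL(1).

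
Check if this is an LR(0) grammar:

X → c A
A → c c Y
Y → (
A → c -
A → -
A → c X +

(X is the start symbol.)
Augment with X' → X and build the canonical LR(0) collection (I0 = CLOSURE({[X' → . X]}), then GOTO on every symbol after a dot until no new states appear). It has 12 states:
  I0: { [X → . c A], [X' → . X] }  — shift
  I1: { [X' → X .] }  — accept
  I2: { [A → . -], [A → . c -], [A → . c X +], [A → . c c Y], [X → c . A] }  — shift
  I3: { [A → - .] }  — reduce
  I4: { [X → c A .] }  — reduce
  I5: { [A → c . -], [A → c . X +], [A → c . c Y], [X → . c A] }  — shift
  I6: { [A → c - .] }  — reduce
  I7: { [A → c X . +] }  — shift
  I8: { [A → . -], [A → . c -], [A → . c X +], [A → . c c Y], [A → c c . Y], [X → c . A], [Y → . (] }  — shift
  I9: { [Y → ( .] }  — reduce
  I10: { [A → c c Y .] }  — reduce
  I11: { [A → c X + .] }  — reduce

Every state is either a pure shift/goto state or contains exactly one complete item and nothing to shift — no conflicts. The grammar is LR(0).

Answer: Yes, the grammar is LR(0)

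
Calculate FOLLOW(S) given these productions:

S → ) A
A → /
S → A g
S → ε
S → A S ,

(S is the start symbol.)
S is the start symbol, so $ ∈ FOLLOW(S).
In S → A S ,: S is followed by ',', add FIRST(',') \ {ε} = { ',' }

Taking the union: FOLLOW(S) = { $, ',' }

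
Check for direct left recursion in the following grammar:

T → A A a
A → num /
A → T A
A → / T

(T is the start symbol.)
T → A A a: starts with A
A → num /: starts with num
A → T A: starts with T
A → / T: starts with '/'

No direct left recursion found.

Answer: No direct left recursion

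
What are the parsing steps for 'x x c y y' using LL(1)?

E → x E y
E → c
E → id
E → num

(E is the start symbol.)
LL(1) parsing maintains a stack (initially the start symbol over $) and the input. At each step: if the stack top is a terminal, match it against the current input token; if it is a non-terminal N, replace it with the RHS of M[N, lookahead] (the unique production whose predict set contains the lookahead).

Stack is shown with the top on the left.

Stack      Input        Action
------------------------------
E $        x x c y y $  output E → x E y
x E y $    x x c y y $  match 'x'
E y $      x c y y $    output E → x E y
x E y y $  x c y y $    match 'x'
E y y $    c y y $      output E → c
c y y $    c y y $      match 'c'
y y $      y y $        match 'y'
y $        y $          match 'y'
$          $            accept

The string is accepted.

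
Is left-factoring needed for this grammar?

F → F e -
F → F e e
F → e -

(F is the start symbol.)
Yes, F has productions with common prefix 'F e'

Left-factoring is needed when two productions for the same non-terminal
share a common prefix on the right-hand side.

Productions for F:
  F → F e -
  F → F e e
  F → e -

Found common prefix 'F e' in productions for F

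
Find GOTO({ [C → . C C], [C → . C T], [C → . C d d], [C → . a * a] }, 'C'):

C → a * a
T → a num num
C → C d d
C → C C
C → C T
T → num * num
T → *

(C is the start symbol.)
{ [C → . C C], [C → . C T], [C → . C d d], [C → . a * a], [C → C . C], [C → C . T], [C → C . d d], [T → . *], [T → . a num num], [T → . num * num] }

GOTO(I, 'C') = CLOSURE({ [A → αX.β] : [A → α.Xβ] ∈ I, X = 'C' })

Items with dot before 'C', with the dot advanced:
  [C → . C C] → [C → C . C]
  [C → . C T] → [C → C . T]
  [C → . C d d] → [C → C . d d]
Closure of the advanced items:
  [C → C . C] has the dot before C: add [C → . a * a], [C → . C d d], [C → . C C], [C → . C T]
  [C → C . T] has the dot before T: add [T → . a num num], [T → . num * num], [T → . *]

GOTO = { [C → . C C], [C → . C T], [C → . C d d], [C → . a * a], [C → C . C], [C → C . T], [C → C . d d], [T → . *], [T → . a num num], [T → . num * num] }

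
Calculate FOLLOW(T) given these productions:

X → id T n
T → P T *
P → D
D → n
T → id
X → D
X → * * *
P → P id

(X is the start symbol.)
{ '*', 'n' }

To compute FOLLOW(T), find every occurrence of T on a right-hand side N → α T β: add FIRST(β) \ {ε}, and if β is empty or nullable also add FOLLOW(N). Iterate to a fixed point.

In X → id T n: T is followed by n, add FIRST(n) \ {ε} = { 'n' }
In T → P T *: T is followed by '*', add FIRST('*') \ {ε} = { '*' }

Taking the union: FOLLOW(T) = { '*', 'n' }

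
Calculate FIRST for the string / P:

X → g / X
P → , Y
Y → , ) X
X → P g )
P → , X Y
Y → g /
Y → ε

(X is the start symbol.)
To compute FIRST(/ P), process the symbols left to right:
Symbol / is a terminal. Add '/' and stop.
FIRST(/ P) = { '/' }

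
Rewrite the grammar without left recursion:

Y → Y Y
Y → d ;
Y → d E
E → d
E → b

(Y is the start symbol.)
Y is directly left-recursive. The standard transformation for
  A → A α₁ | ... | A α_m | β₁ | ... | β_n
is
  A  → β₁ A' | ... | β_n A'
  A' → α₁ A' | ... | α_m A' | ε

Y → d ; becomes Y → d ; Y'
Y → d E becomes Y → d E Y'
Y → Y Y becomes Y' → Y Y'
Add Y' → ε

Productions for other non-terminals are unchanged:
  E → d
  E → b

Resulting grammar:
Y → d ; Y'
Y → d E Y'
Y' → Y Y'
Y' → ε
E → d
E → b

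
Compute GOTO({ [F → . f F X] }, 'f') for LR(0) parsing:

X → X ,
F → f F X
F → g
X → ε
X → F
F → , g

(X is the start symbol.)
GOTO(I, 'f') = CLOSURE({ [A → αX.β] : [A → α.Xβ] ∈ I, X = 'f' })

Items with dot before 'f', with the dot advanced:
  [F → . f F X] → [F → f . F X]
Closure of the advanced items:
  [F → f . F X] has the dot before F: add [F → . f F X], [F → . g], [F → . , g]

GOTO = { [F → . , g], [F → . f F X], [F → . g], [F → f . F X] }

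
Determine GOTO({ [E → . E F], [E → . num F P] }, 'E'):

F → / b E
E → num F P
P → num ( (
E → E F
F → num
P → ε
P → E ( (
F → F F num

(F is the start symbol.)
{ [E → E . F], [F → . / b E], [F → . F F num], [F → . num] }

GOTO(I, 'E') = CLOSURE({ [A → αX.β] : [A → α.Xβ] ∈ I, X = 'E' })

Items with dot before 'E', with the dot advanced:
  [E → . E F] → [E → E . F]
Closure of the advanced items:
  [E → E . F] has the dot before F: add [F → . / b E], [F → . num], [F → . F F num]

GOTO = { [E → E . F], [F → . / b E], [F → . F F num], [F → . num] }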